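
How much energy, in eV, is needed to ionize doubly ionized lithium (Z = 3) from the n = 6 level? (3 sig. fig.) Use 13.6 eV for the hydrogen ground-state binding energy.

3.40 eV

E_n = −13.6 Z²/n² = −122.4/n² eV for Z = 3.
E_6 = −122.4/36 = −3.40 eV, so ionization (to E = 0) requires 3.40 eV.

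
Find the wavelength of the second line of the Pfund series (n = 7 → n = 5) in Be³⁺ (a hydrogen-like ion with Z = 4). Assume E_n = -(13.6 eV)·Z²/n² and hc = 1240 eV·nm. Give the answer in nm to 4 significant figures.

290.9 nm

The Pfund series terminates on n_f = 5; the second line has n_i = 5+2 = 7.
ΔE = 217.6 × (1/5² − 1/7²) = 4.263 eV.
λ = 1240 / 4.263 = 290.9 nm.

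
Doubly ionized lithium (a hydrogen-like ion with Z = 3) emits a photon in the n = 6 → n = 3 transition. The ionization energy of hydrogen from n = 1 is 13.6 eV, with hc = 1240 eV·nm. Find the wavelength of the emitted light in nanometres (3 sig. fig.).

For Z = 3 the level energies scale as Z², so the effective Rydberg energy is 13.6 × 9 = 122.4 eV.
ΔE = 122.4 × (1/3² − 1/6²) = 122.4 × 0.08333 = 10.20 eV.
λ = hc/ΔE = 1240 / 10.20 = 122 nm.

122 nm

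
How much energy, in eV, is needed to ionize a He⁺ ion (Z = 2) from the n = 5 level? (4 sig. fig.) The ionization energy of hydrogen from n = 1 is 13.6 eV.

E_n = −13.6 Z²/n² = −54.40/n² eV for Z = 2.
E_5 = −54.40/25 = −2.176 eV, so ionization (to E = 0) requires 2.176 eV.

2.176 eV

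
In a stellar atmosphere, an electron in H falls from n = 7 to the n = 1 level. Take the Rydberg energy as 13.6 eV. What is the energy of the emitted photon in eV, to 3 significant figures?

E_7 = −13.60/49 = −0.2776 eV and E_1 = −13.60/1 = −13.60 eV.
The photon energy is |E_7 − E_1| = 13.3 eV.

13.3 eV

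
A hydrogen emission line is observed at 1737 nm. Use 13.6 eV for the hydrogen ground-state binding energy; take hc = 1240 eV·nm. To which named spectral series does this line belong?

ΔE = 1240/1737 = 0.7139 eV.
This matches 13.6 × (1/4² − 1/10²), so n_f = 4: the Brackett series.

Brackett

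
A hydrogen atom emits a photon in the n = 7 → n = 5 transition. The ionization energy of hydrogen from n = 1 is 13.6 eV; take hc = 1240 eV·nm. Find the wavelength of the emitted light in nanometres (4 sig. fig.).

4654 nm

ΔE = 13.60 × (1/5² − 1/7²) = 13.60 × 0.01959 = 0.2664 eV.
λ = hc/ΔE = 1240 / 0.2664 = 4654 nm.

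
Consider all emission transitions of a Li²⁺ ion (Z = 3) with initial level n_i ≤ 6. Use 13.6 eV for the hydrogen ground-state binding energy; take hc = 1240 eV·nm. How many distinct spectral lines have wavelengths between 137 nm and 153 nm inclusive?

1

Enumerate all n_i → n_f pairs with 1 ≤ n_f < n_i ≤ 6 and compute λ = 1240 / [13.6·9·(1/n_f² − 1/n_i²)].
Lines falling in [137, 153] nm: 5→3 (142.5 nm).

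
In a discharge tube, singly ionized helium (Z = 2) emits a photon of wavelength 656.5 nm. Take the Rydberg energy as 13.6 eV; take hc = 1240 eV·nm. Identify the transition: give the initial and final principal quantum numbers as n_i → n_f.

n_i = 6, n_f = 4

The photon energy is ΔE = hc/λ = 1240 / 656.5 = 1.889 eV.
With Z = 2, ΔE = 54.40 × (1/n_f² − 1/n_i²), so 1/n_f² − 1/n_i² = 0.03472.
Trying n_f = 4 gives 1/n_i² = 0.02778, i.e. n_i ≈ 6; this pair matches.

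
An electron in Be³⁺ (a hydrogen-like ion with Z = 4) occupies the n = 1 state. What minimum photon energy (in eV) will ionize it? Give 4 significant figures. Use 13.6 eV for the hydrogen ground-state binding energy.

E_n = −13.6 Z²/n² = −217.6/n² eV for Z = 4.
E_1 = −217.6/1 = −217.6 eV, so ionization (to E = 0) requires 217.6 eV.

217.6 eV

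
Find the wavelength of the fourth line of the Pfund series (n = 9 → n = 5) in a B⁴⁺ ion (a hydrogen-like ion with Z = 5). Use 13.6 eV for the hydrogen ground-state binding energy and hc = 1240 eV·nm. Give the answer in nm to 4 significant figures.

131.9 nm

The Pfund series terminates on n_f = 5; the fourth line has n_i = 5+4 = 9.
ΔE = 340.0 × (1/5² − 1/9²) = 9.402 eV.
λ = 1240 / 9.402 = 131.9 nm.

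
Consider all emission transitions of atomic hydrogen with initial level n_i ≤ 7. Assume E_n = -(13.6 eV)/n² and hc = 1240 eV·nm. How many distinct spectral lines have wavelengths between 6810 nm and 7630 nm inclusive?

Enumerate all n_i → n_f pairs with 1 ≤ n_f < n_i ≤ 7 and compute λ = 1240 / [13.6·1·(1/n_f² − 1/n_i²)].
Lines falling in [6810, 7630] nm: 6→5 (7460 nm).

1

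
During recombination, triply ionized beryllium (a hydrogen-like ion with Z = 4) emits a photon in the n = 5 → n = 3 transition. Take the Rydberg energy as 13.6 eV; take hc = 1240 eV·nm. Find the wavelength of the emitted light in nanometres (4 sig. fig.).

For Z = 4 the level energies scale as Z², so the effective Rydberg energy is 13.6 × 16 = 217.6 eV.
ΔE = 217.6 × (1/3² − 1/5²) = 217.6 × 0.07111 = 15.47 eV.
λ = hc/ΔE = 1240 / 15.47 = 80.14 nm.

80.14 nm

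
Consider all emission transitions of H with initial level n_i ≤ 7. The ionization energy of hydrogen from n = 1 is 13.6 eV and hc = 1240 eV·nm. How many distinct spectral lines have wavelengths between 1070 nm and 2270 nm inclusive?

4

Enumerate all n_i → n_f pairs with 1 ≤ n_f < n_i ≤ 7 and compute λ = 1240 / [13.6·1·(1/n_f² − 1/n_i²)].
Lines falling in [1070, 2270] nm: 6→3 (1094 nm), 5→3 (1282 nm), 4→3 (1876 nm), 7→4 (2166 nm).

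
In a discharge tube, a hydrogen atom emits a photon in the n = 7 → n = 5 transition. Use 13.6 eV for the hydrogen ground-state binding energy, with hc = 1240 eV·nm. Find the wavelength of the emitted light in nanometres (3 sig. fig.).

ΔE = 13.60 × (1/5² − 1/7²) = 13.60 × 0.01959 = 0.2664 eV.
λ = hc/ΔE = 1240 / 0.2664 = 4650 nm.
This line belongs to the Pfund series.

4650 nm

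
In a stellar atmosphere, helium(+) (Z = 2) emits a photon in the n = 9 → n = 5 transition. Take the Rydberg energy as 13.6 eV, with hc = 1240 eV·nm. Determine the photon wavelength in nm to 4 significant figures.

For Z = 2 the level energies scale as Z², so the effective Rydberg energy is 13.6 × 4 = 54.40 eV.
ΔE = 54.40 × (1/5² − 1/9²) = 54.40 × 0.02765 = 1.504 eV.
λ = hc/ΔE = 1240 / 1.504 = 824.3 nm.

824.3 nm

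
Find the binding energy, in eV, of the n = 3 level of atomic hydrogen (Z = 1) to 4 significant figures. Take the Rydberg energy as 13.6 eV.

E_3 = −13.60/9 = −1.511 eV, so ionization (to E = 0) requires 1.511 eV.

1.511 eV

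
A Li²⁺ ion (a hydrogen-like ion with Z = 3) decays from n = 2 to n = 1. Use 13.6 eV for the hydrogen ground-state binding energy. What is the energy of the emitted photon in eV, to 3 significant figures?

The Bohr energies scale as Z², so for Z = 3: E_n = −122.4/n² eV.
E_2 = −122.4/4 = −30.60 eV and E_1 = −122.4/1 = −122.4 eV.
The photon energy is |E_2 − E_1| = 91.8 eV.

91.8 eV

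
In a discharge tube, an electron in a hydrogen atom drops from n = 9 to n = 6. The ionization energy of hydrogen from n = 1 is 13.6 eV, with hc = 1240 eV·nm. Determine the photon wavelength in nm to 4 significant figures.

5908 nm

ΔE = 13.60 × (1/6² − 1/9²) = 13.60 × 0.01543 = 0.2099 eV.
λ = hc/ΔE = 1240 / 0.2099 = 5908 nm.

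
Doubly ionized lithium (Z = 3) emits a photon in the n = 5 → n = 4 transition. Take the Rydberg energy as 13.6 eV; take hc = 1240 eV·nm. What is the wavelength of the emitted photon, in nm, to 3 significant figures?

450 nm

For Z = 3 the level energies scale as Z², so the effective Rydberg energy is 13.6 × 9 = 122.4 eV.
ΔE = 122.4 × (1/4² − 1/5²) = 122.4 × 0.02250 = 2.754 eV.
λ = hc/ΔE = 1240 / 2.754 = 450 nm.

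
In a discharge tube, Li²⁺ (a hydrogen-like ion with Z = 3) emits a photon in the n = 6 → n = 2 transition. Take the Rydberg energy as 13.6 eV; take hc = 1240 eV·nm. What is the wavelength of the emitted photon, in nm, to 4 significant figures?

45.59 nm

For Z = 3 the level energies scale as Z², so the effective Rydberg energy is 13.6 × 9 = 122.4 eV.
ΔE = 122.4 × (1/2² − 1/6²) = 122.4 × 0.2222 = 27.20 eV.
λ = hc/ΔE = 1240 / 27.20 = 45.59 nm.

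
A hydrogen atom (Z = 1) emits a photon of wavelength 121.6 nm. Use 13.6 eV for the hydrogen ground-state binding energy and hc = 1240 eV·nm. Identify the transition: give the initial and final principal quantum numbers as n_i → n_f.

n_i = 2, n_f = 1

The photon energy is ΔE = hc/λ = 1240 / 121.6 = 10.20 eV.
With Z = 1, ΔE = 13.60 × (1/n_f² − 1/n_i²), so 1/n_f² − 1/n_i² = 0.7498.
Trying n_f = 1 gives 1/n_i² = 0.2502, i.e. n_i ≈ 2; this pair matches.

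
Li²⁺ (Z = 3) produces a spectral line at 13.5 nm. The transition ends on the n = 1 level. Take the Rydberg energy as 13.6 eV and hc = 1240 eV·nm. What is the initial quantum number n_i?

n_i = 2

The photon energy is ΔE = hc/λ = 1240 / 13.5 = 91.85 eV.
With Z = 3, ΔE = 122.4 × (1/n_f² − 1/n_i²), so 1/n_f² − 1/n_i² = 0.7504.
With n_f = 1: 1/n_i² = 1/1 − 0.7504 = 0.2496, so n_i ≈ 2.00.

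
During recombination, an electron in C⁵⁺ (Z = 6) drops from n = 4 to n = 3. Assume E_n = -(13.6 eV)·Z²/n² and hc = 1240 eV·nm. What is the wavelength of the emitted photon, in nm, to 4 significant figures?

For Z = 6 the level energies scale as Z², so the effective Rydberg energy is 13.6 × 36 = 489.6 eV.
ΔE = 489.6 × (1/3² − 1/4²) = 489.6 × 0.04861 = 23.80 eV.
λ = hc/ΔE = 1240 / 23.80 = 52.10 nm.

52.10 nm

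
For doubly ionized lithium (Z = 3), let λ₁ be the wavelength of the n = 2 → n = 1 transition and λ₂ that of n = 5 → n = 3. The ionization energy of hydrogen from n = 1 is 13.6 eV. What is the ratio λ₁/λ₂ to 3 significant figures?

0.0948

λ ∝ 1/ΔE ∝ 1/(1/n_f² − 1/n_i²), and the Z² and hc factors cancel in the ratio.
λ₁/λ₂ = (1/3² − 1/5²)/(1/1² − 1/2²) = 0.07111/0.7500 = 0.0948.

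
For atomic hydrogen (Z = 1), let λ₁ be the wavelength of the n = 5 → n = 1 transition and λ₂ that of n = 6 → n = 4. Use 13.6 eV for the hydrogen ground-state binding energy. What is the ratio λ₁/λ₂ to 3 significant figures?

0.0362

λ ∝ 1/ΔE ∝ 1/(1/n_f² − 1/n_i²), and the Z² and hc factors cancel in the ratio.
λ₁/λ₂ = (1/4² − 1/6²)/(1/1² − 1/5²) = 0.03472/0.9600 = 0.0362.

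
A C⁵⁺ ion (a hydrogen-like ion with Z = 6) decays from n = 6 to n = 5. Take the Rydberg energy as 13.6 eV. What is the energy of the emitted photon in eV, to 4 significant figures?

5.984 eV

The Bohr energies scale as Z², so for Z = 6: E_n = −489.6/n² eV.
E_6 = −489.6/36 = −13.60 eV and E_5 = −489.6/25 = −19.58 eV.
The photon energy is |E_6 − E_5| = 5.984 eV.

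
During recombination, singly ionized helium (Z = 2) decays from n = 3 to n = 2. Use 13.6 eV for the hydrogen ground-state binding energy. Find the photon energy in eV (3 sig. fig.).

The Bohr energies scale as Z², so for Z = 2: E_n = −54.40/n² eV.
E_3 = −54.40/9 = −6.044 eV and E_2 = −54.40/4 = −13.60 eV.
The photon energy is |E_3 − E_2| = 7.56 eV.

7.56 eV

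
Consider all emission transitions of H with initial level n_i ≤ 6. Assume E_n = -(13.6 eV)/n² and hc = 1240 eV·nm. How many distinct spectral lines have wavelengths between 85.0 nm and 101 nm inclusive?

Enumerate all n_i → n_f pairs with 1 ≤ n_f < n_i ≤ 6 and compute λ = 1240 / [13.6·1·(1/n_f² − 1/n_i²)].
Lines falling in [85.0, 101] nm: 6→1 (93.78 nm), 5→1 (94.98 nm), 4→1 (97.25 nm).

3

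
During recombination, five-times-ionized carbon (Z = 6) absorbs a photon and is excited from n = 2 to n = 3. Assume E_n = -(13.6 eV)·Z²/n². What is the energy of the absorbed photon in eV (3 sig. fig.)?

The Bohr energies scale as Z², so for Z = 6: E_n = −489.6/n² eV.
E_3 = −489.6/9 = −54.40 eV and E_2 = −489.6/4 = −122.4 eV.
The photon energy is |E_3 − E_2| = 68.0 eV.

68.0 eV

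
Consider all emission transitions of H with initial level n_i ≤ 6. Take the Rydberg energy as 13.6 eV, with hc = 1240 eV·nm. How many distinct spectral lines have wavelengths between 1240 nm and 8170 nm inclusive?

5

Enumerate all n_i → n_f pairs with 1 ≤ n_f < n_i ≤ 6 and compute λ = 1240 / [13.6·1·(1/n_f² − 1/n_i²)].
Lines falling in [1240, 8170] nm: 5→3 (1282 nm), 4→3 (1876 nm), 6→4 (2626 nm), 5→4 (4052 nm), 6→5 (7460 nm).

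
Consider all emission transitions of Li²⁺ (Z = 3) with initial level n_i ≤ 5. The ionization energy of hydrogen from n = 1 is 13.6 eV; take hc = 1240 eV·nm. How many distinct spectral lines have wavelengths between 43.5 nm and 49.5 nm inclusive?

Enumerate all n_i → n_f pairs with 1 ≤ n_f < n_i ≤ 5 and compute λ = 1240 / [13.6·9·(1/n_f² − 1/n_i²)].
Lines falling in [43.5, 49.5] nm: 5→2 (48.24 nm).

1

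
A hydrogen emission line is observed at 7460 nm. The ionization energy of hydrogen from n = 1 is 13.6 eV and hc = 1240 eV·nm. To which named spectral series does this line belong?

Pfund

ΔE = 1240/7460 = 0.1662 eV.
This matches 13.6 × (1/5² − 1/6²), so n_f = 5: the Pfund series.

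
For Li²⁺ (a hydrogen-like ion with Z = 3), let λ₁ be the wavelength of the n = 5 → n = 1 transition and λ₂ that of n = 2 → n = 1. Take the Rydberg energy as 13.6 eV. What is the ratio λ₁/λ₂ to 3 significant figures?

0.781

λ ∝ 1/ΔE ∝ 1/(1/n_f² − 1/n_i²), and the Z² and hc factors cancel in the ratio.
λ₁/λ₂ = (1/1² − 1/2²)/(1/1² − 1/5²) = 0.7500/0.9600 = 0.781.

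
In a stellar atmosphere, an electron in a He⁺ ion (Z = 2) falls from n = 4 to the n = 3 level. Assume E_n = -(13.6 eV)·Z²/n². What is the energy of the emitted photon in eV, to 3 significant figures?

2.64 eV

The Bohr energies scale as Z², so for Z = 2: E_n = −54.40/n² eV.
E_4 = −54.40/16 = −3.400 eV and E_3 = −54.40/9 = −6.044 eV.
The photon energy is |E_4 − E_3| = 2.64 eV.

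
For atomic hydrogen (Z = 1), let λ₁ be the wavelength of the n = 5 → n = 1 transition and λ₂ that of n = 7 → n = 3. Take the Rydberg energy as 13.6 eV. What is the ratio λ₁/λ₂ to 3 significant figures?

0.0945

λ ∝ 1/ΔE ∝ 1/(1/n_f² − 1/n_i²), and the Z² and hc factors cancel in the ratio.
λ₁/λ₂ = (1/3² − 1/7²)/(1/1² − 1/5²) = 0.09070/0.9600 = 0.0945.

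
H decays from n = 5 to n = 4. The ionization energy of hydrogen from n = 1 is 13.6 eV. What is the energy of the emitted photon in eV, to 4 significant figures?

E_5 = −13.60/25 = −0.5440 eV and E_4 = −13.60/16 = −0.8500 eV.
The photon energy is |E_5 − E_4| = 0.3060 eV.

0.3060 eV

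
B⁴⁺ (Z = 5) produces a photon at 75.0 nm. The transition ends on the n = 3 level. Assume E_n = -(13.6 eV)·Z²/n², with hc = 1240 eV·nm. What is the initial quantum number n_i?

n_i = 4

The photon energy is ΔE = hc/λ = 1240 / 75.0 = 16.53 eV.
With Z = 5, ΔE = 340.0 × (1/n_f² − 1/n_i²), so 1/n_f² − 1/n_i² = 0.04863.
With n_f = 3: 1/n_i² = 1/9 − 0.04863 = 0.06248, so n_i ≈ 4.00.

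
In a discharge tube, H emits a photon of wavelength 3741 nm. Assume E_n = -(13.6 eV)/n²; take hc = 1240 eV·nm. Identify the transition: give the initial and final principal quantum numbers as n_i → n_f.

The photon energy is ΔE = hc/λ = 1240 / 3741 = 0.3315 eV.
With Z = 1, ΔE = 13.60 × (1/n_f² − 1/n_i²), so 1/n_f² − 1/n_i² = 0.02437.
Trying n_f = 5 gives 1/n_i² = 0.01563, i.e. n_i ≈ 8; this pair matches.

n_i = 8, n_f = 5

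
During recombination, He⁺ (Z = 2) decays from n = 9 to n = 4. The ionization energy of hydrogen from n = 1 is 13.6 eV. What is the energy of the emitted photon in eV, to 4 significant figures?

The Bohr energies scale as Z², so for Z = 2: E_n = −54.40/n² eV.
E_9 = −54.40/81 = −0.6716 eV and E_4 = −54.40/16 = −3.400 eV.
The photon energy is |E_9 − E_4| = 2.728 eV.

2.728 eV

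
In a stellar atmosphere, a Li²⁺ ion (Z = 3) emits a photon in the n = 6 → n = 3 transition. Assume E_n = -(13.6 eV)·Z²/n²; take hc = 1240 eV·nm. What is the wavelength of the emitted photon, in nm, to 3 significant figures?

For Z = 3 the level energies scale as Z², so the effective Rydberg energy is 13.6 × 9 = 122.4 eV.
ΔE = 122.4 × (1/3² − 1/6²) = 122.4 × 0.08333 = 10.20 eV.
λ = hc/ΔE = 1240 / 10.20 = 122 nm.

122 nm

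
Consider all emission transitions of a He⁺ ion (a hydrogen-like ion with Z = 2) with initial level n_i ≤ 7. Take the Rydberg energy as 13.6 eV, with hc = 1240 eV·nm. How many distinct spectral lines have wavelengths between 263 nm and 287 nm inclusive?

Enumerate all n_i → n_f pairs with 1 ≤ n_f < n_i ≤ 7 and compute λ = 1240 / [13.6·4·(1/n_f² − 1/n_i²)].
Lines falling in [263, 287] nm: 6→3 (273.5 nm).

1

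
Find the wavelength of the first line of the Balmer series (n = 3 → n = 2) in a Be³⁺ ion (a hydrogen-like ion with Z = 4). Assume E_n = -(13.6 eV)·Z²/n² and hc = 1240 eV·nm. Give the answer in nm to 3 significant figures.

41.0 nm

The Balmer series terminates on n_f = 2; the first line has n_i = 2+1 = 3.
ΔE = 217.6 × (1/2² − 1/3²) = 30.22 eV.
λ = 1240 / 30.22 = 41.0 nm.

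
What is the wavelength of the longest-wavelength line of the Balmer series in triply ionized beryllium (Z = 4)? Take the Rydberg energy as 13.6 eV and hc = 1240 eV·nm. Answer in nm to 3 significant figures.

41.0 nm

The Balmer series terminates on n_f = 2; the first line has n_i = 2+1 = 3.
ΔE = 217.6 × (1/2² − 1/3²) = 30.22 eV.
λ = 1240 / 30.22 = 41.0 nm.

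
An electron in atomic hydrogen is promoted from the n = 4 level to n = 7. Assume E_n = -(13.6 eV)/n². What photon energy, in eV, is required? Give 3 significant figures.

0.572 eV

E_7 = −13.60/49 = −0.2776 eV and E_4 = −13.60/16 = −0.8500 eV.
The photon energy is |E_7 − E_4| = 0.572 eV.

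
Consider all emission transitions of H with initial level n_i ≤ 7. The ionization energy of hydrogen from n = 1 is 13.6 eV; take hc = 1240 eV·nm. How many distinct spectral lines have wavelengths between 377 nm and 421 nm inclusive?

Enumerate all n_i → n_f pairs with 1 ≤ n_f < n_i ≤ 7 and compute λ = 1240 / [13.6·1·(1/n_f² − 1/n_i²)].
Lines falling in [377, 421] nm: 7→2 (397.1 nm), 6→2 (410.3 nm).

2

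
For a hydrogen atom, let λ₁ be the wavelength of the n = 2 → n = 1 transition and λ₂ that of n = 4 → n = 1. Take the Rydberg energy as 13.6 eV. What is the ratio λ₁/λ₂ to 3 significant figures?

1.25

λ ∝ 1/ΔE ∝ 1/(1/n_f² − 1/n_i²), and the Z² and hc factors cancel in the ratio.
λ₁/λ₂ = (1/1² − 1/4²)/(1/1² − 1/2²) = 0.9375/0.7500 = 1.25.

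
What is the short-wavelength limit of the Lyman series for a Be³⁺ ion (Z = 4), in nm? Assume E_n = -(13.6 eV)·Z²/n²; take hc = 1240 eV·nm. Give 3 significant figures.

5.70 nm

The Lyman series has lower level n_f = 1; the series limit corresponds to n_i → ∞.
ΔE_max = 13.6 × 16 / 1² = 217.6 eV.
λ_min = 1240 / 217.6 = 5.70 nm.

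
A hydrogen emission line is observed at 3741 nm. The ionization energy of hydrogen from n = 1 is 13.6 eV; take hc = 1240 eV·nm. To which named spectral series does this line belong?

Pfund

ΔE = 1240/3741 = 0.3315 eV.
This matches 13.6 × (1/5² − 1/8²), so n_f = 5: the Pfund series.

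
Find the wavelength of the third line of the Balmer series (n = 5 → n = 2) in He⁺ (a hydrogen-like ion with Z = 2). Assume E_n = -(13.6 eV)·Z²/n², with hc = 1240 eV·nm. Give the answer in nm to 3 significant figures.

The Balmer series terminates on n_f = 2; the third line has n_i = 2+3 = 5.
ΔE = 54.40 × (1/2² − 1/5²) = 11.42 eV.
λ = 1240 / 11.42 = 109 nm.

109 nm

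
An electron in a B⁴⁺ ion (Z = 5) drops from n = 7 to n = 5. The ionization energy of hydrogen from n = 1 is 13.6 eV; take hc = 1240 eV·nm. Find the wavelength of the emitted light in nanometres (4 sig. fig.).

For Z = 5 the level energies scale as Z², so the effective Rydberg energy is 13.6 × 25 = 340.0 eV.
ΔE = 340.0 × (1/5² − 1/7²) = 340.0 × 0.01959 = 6.661 eV.
λ = hc/ΔE = 1240 / 6.661 = 186.2 nm.

186.2 nm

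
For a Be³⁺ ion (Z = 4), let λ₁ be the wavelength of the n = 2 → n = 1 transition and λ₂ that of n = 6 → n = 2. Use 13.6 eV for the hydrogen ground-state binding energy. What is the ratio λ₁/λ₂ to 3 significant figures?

0.296

λ ∝ 1/ΔE ∝ 1/(1/n_f² − 1/n_i²), and the Z² and hc factors cancel in the ratio.
λ₁/λ₂ = (1/2² − 1/6²)/(1/1² − 1/2²) = 0.2222/0.7500 = 0.296.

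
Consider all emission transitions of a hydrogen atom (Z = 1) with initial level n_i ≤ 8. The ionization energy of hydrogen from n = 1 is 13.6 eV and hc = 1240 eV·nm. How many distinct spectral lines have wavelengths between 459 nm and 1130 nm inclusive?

Enumerate all n_i → n_f pairs with 1 ≤ n_f < n_i ≤ 8 and compute λ = 1240 / [13.6·1·(1/n_f² − 1/n_i²)].
Lines falling in [459, 1130] nm: 4→2 (486.3 nm), 3→2 (656.5 nm), 8→3 (954.9 nm), 7→3 (1005 nm), 6→3 (1094 nm).

5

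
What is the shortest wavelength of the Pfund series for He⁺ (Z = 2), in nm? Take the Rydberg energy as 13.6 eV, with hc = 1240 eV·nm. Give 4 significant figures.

The Pfund series has lower level n_f = 5; the series limit corresponds to n_i → ∞.
ΔE_max = 13.6 × 4 / 5² = 2.176 eV.
λ_min = 1240 / 2.176 = 569.9 nm.

569.9 nm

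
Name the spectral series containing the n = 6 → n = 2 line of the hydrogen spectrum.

Balmer

The series is set by the lower level: n_f = 2 is the Balmer series.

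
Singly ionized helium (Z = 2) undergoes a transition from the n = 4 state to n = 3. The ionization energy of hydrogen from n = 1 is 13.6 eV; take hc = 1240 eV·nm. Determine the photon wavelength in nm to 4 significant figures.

For Z = 2 the level energies scale as Z², so the effective Rydberg energy is 13.6 × 4 = 54.40 eV.
ΔE = 54.40 × (1/3² − 1/4²) = 54.40 × 0.04861 = 2.644 eV.
λ = hc/ΔE = 1240 / 2.644 = 468.9 nm.

468.9 nm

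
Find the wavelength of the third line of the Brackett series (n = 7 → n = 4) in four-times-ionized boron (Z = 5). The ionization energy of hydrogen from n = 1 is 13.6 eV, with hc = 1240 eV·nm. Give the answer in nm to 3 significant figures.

The Brackett series terminates on n_f = 4; the third line has n_i = 4+3 = 7.
ΔE = 340.0 × (1/4² − 1/7²) = 14.31 eV.
λ = 1240 / 14.31 = 86.6 nm.

86.6 nm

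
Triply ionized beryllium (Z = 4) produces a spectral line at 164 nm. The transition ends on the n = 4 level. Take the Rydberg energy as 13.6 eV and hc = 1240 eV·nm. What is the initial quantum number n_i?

The photon energy is ΔE = hc/λ = 1240 / 164 = 7.561 eV.
With Z = 4, ΔE = 217.6 × (1/n_f² − 1/n_i²), so 1/n_f² − 1/n_i² = 0.03475.
With n_f = 4: 1/n_i² = 1/16 − 0.03475 = 0.02775, so n_i ≈ 6.00.

n_i = 6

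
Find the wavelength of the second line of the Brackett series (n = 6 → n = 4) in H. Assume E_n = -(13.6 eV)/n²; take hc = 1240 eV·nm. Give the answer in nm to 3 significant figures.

The Brackett series terminates on n_f = 4; the second line has n_i = 4+2 = 6.
ΔE = 13.60 × (1/4² − 1/6²) = 0.4722 eV.
λ = 1240 / 0.4722 = 2630 nm.

2630 nm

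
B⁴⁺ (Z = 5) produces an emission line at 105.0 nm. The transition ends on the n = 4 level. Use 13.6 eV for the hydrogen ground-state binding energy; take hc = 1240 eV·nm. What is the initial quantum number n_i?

n_i = 6

The photon energy is ΔE = hc/λ = 1240 / 105.0 = 11.81 eV.
With Z = 5, ΔE = 340.0 × (1/n_f² − 1/n_i²), so 1/n_f² − 1/n_i² = 0.03473.
With n_f = 4: 1/n_i² = 1/16 − 0.03473 = 0.02777, so n_i ≈ 6.00.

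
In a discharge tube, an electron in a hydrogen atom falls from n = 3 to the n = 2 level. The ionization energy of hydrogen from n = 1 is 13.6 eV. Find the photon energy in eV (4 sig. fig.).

1.889 eV

E_3 = −13.60/9 = −1.511 eV and E_2 = −13.60/4 = −3.400 eV.
The photon energy is |E_3 − E_2| = 1.889 eV.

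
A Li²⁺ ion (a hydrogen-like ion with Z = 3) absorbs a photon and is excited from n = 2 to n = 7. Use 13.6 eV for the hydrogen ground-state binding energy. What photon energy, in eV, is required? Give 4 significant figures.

28.10 eV

The Bohr energies scale as Z², so for Z = 3: E_n = −122.4/n² eV.
E_7 = −122.4/49 = −2.498 eV and E_2 = −122.4/4 = −30.60 eV.
The photon energy is |E_7 − E_2| = 28.10 eV.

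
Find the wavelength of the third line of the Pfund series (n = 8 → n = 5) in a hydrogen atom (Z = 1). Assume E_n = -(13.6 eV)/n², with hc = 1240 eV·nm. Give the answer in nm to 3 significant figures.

3740 nm

The Pfund series terminates on n_f = 5; the third line has n_i = 5+3 = 8.
ΔE = 13.60 × (1/5² − 1/8²) = 0.3315 eV.
λ = 1240 / 0.3315 = 3740 nm.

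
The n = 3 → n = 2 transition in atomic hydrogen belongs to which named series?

The series is set by the lower level: n_f = 2 is the Balmer series.

Balmer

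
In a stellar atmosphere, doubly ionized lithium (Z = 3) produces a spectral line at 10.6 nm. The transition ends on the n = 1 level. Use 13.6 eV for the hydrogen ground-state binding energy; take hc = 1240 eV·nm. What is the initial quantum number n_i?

The photon energy is ΔE = hc/λ = 1240 / 10.6 = 117.0 eV.
With Z = 3, ΔE = 122.4 × (1/n_f² − 1/n_i²), so 1/n_f² − 1/n_i² = 0.9557.
With n_f = 1: 1/n_i² = 1/1 − 0.9557 = 0.04427, so n_i ≈ 4.75.

n_i = 5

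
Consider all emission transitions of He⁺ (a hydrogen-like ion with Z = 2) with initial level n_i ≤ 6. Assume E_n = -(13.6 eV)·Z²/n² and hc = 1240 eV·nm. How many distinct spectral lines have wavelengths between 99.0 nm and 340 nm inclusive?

Enumerate all n_i → n_f pairs with 1 ≤ n_f < n_i ≤ 6 and compute λ = 1240 / [13.6·4·(1/n_f² − 1/n_i²)].
Lines falling in [99.0, 340] nm: 6→2 (102.6 nm), 5→2 (108.5 nm), 4→2 (121.6 nm), 3→2 (164.1 nm), 6→3 (273.5 nm), 5→3 (320.5 nm).

6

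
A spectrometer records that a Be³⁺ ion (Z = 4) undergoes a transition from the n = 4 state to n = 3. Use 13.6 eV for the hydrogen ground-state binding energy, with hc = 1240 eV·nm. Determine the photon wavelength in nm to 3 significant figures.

117 nm

For Z = 4 the level energies scale as Z², so the effective Rydberg energy is 13.6 × 16 = 217.6 eV.
ΔE = 217.6 × (1/3² − 1/4²) = 217.6 × 0.04861 = 10.58 eV.
λ = hc/ΔE = 1240 / 10.58 = 117 nm.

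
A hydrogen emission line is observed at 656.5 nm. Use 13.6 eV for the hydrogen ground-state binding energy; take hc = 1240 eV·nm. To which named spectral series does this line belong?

ΔE = 1240/656.5 = 1.889 eV.
This matches 13.6 × (1/2² − 1/3²), so n_f = 2: the Balmer series.

Balmer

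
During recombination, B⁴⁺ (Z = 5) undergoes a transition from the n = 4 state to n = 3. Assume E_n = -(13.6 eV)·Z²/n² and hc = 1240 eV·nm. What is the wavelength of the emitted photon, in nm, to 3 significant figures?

75.0 nm

For Z = 5 the level energies scale as Z², so the effective Rydberg energy is 13.6 × 25 = 340.0 eV.
ΔE = 340.0 × (1/3² − 1/4²) = 340.0 × 0.04861 = 16.53 eV.
λ = hc/ΔE = 1240 / 16.53 = 75.0 nm.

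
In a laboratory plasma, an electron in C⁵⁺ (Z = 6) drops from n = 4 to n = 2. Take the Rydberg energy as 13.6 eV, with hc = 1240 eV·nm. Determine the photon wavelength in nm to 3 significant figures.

For Z = 6 the level energies scale as Z², so the effective Rydberg energy is 13.6 × 36 = 489.6 eV.
ΔE = 489.6 × (1/2² − 1/4²) = 489.6 × 0.1875 = 91.80 eV.
λ = hc/ΔE = 1240 / 91.80 = 13.5 nm.

13.5 nm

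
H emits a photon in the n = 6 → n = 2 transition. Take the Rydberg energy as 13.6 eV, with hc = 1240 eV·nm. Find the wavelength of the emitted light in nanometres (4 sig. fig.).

ΔE = 13.60 × (1/2² − 1/6²) = 13.60 × 0.2222 = 3.022 eV.
λ = hc/ΔE = 1240 / 3.022 = 410.3 nm.
This line belongs to the Balmer series.

410.3 nm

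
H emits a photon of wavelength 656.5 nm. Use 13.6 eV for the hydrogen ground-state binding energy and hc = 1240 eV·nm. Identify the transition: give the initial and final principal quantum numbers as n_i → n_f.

The photon energy is ΔE = hc/λ = 1240 / 656.5 = 1.889 eV.
With Z = 1, ΔE = 13.60 × (1/n_f² − 1/n_i²), so 1/n_f² − 1/n_i² = 0.1389.
Trying n_f = 2 gives 1/n_i² = 0.1111, i.e. n_i ≈ 3; this pair matches.

n_i = 3, n_f = 2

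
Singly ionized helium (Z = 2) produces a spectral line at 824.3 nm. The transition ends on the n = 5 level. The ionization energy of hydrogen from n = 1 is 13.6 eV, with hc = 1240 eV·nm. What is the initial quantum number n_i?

The photon energy is ΔE = hc/λ = 1240 / 824.3 = 1.504 eV.
With Z = 2, ΔE = 54.40 × (1/n_f² − 1/n_i²), so 1/n_f² − 1/n_i² = 0.02765.
With n_f = 5: 1/n_i² = 1/25 − 0.02765 = 0.01235, so n_i ≈ 9.00.

n_i = 9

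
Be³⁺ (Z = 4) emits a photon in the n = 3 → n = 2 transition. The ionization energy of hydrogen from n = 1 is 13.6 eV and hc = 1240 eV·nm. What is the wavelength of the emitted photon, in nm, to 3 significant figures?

41.0 nm

For Z = 4 the level energies scale as Z², so the effective Rydberg energy is 13.6 × 16 = 217.6 eV.
ΔE = 217.6 × (1/2² − 1/3²) = 217.6 × 0.1389 = 30.22 eV.
λ = hc/ΔE = 1240 / 30.22 = 41.0 nm.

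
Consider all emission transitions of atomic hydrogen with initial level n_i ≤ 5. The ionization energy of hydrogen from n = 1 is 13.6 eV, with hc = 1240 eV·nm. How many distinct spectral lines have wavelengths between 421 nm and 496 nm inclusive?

2

Enumerate all n_i → n_f pairs with 1 ≤ n_f < n_i ≤ 5 and compute λ = 1240 / [13.6·1·(1/n_f² − 1/n_i²)].
Lines falling in [421, 496] nm: 5→2 (434.2 nm), 4→2 (486.3 nm).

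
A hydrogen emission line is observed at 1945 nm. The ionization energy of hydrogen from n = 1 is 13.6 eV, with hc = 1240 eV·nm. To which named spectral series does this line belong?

Brackett

ΔE = 1240/1945 = 0.6375 eV.
This matches 13.6 × (1/4² − 1/8²), so n_f = 4: the Brackett series.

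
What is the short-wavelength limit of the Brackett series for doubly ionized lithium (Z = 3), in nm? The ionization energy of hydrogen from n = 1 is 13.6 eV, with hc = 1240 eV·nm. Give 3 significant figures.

The Brackett series has lower level n_f = 4; the series limit corresponds to n_i → ∞.
ΔE_max = 13.6 × 9 / 4² = 7.650 eV.
λ_min = 1240 / 7.650 = 162 nm.

162 nm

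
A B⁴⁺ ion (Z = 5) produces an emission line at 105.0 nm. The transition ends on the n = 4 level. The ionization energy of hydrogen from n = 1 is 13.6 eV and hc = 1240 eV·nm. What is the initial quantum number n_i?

The photon energy is ΔE = hc/λ = 1240 / 105.0 = 11.81 eV.
With Z = 5, ΔE = 340.0 × (1/n_f² − 1/n_i²), so 1/n_f² − 1/n_i² = 0.03473.
With n_f = 4: 1/n_i² = 1/16 − 0.03473 = 0.02777, so n_i ≈ 6.00.

n_i = 6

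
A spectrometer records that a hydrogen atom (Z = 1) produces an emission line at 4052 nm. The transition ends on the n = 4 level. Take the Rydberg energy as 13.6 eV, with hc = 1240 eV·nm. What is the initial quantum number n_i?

The photon energy is ΔE = hc/λ = 1240 / 4052 = 0.3060 eV.
With Z = 1, ΔE = 13.60 × (1/n_f² − 1/n_i²), so 1/n_f² − 1/n_i² = 0.02250.
With n_f = 4: 1/n_i² = 1/16 − 0.02250 = 0.04000, so n_i ≈ 5.00.

n_i = 5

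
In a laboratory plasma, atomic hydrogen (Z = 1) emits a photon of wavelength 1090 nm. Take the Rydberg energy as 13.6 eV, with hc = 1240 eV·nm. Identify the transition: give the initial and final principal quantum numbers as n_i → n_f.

The photon energy is ΔE = hc/λ = 1240 / 1090 = 1.138 eV.
With Z = 1, ΔE = 13.60 × (1/n_f² − 1/n_i²), so 1/n_f² − 1/n_i² = 0.08365.
Trying n_f = 3 gives 1/n_i² = 0.02746, i.e. n_i ≈ 6; this pair matches.

n_i = 6, n_f = 3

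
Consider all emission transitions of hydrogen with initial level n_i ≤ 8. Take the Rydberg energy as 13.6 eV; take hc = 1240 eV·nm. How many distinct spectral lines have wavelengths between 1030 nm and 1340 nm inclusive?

2

Enumerate all n_i → n_f pairs with 1 ≤ n_f < n_i ≤ 8 and compute λ = 1240 / [13.6·1·(1/n_f² − 1/n_i²)].
Lines falling in [1030, 1340] nm: 6→3 (1094 nm), 5→3 (1282 nm).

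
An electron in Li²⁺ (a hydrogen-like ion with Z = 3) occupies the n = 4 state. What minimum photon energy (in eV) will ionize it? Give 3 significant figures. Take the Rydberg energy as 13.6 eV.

E_n = −13.6 Z²/n² = −122.4/n² eV for Z = 3.
E_4 = −122.4/16 = −7.65 eV, so ionization (to E = 0) requires 7.65 eV.

7.65 eV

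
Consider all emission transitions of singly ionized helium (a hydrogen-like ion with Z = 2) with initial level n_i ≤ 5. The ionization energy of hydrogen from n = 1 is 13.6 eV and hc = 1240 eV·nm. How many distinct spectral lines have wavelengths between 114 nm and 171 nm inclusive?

Enumerate all n_i → n_f pairs with 1 ≤ n_f < n_i ≤ 5 and compute λ = 1240 / [13.6·4·(1/n_f² − 1/n_i²)].
Lines falling in [114, 171] nm: 4→2 (121.6 nm), 3→2 (164.1 nm).

2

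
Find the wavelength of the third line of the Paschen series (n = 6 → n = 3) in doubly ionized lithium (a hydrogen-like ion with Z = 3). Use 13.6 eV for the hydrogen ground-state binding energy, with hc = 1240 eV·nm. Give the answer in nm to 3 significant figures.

122 nm

The Paschen series terminates on n_f = 3; the third line has n_i = 3+3 = 6.
ΔE = 122.4 × (1/3² − 1/6²) = 10.20 eV.
λ = 1240 / 10.20 = 122 nm.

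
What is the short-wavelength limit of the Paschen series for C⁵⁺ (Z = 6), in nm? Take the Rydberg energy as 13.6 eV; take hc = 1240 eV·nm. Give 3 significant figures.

The Paschen series has lower level n_f = 3; the series limit corresponds to n_i → ∞.
ΔE_max = 13.6 × 36 / 3² = 54.40 eV.
λ_min = 1240 / 54.40 = 22.8 nm.

22.8 nm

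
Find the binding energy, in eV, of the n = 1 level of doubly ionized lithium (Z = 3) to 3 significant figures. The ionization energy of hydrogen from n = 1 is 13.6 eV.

E_n = −13.6 Z²/n² = −122.4/n² eV for Z = 3.
E_1 = −122.4/1 = −122 eV, so ionization (to E = 0) requires 122 eV.

122 eV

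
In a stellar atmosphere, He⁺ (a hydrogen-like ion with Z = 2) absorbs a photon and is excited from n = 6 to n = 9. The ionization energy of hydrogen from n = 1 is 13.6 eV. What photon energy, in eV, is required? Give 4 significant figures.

The Bohr energies scale as Z², so for Z = 2: E_n = −54.40/n² eV.
E_9 = −54.40/81 = −0.6716 eV and E_6 = −54.40/36 = −1.511 eV.
The photon energy is |E_9 − E_6| = 0.8395 eV.

0.8395 eV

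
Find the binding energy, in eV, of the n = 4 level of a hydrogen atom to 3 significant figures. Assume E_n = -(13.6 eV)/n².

E_4 = −13.60/16 = −0.850 eV, so ionization (to E = 0) requires 0.850 eV.

0.850 eV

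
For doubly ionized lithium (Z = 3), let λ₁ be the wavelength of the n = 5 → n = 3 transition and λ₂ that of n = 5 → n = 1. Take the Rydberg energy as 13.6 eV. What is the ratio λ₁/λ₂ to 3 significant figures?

13.5

λ ∝ 1/ΔE ∝ 1/(1/n_f² − 1/n_i²), and the Z² and hc factors cancel in the ratio.
λ₁/λ₂ = (1/1² − 1/5²)/(1/3² − 1/5²) = 0.9600/0.07111 = 13.5.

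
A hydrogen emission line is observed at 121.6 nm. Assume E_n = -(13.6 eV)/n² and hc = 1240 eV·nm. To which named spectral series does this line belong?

Lyman

ΔE = 1240/121.6 = 10.20 eV.
This matches 13.6 × (1/1² − 1/2²), so n_f = 1: the Lyman series.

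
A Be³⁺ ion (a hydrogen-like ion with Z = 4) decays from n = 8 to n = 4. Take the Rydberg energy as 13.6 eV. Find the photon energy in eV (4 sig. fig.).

10.20 eV

The Bohr energies scale as Z², so for Z = 4: E_n = −217.6/n² eV.
E_8 = −217.6/64 = −3.400 eV and E_4 = −217.6/16 = −13.60 eV.
The photon energy is |E_8 − E_4| = 10.20 eV.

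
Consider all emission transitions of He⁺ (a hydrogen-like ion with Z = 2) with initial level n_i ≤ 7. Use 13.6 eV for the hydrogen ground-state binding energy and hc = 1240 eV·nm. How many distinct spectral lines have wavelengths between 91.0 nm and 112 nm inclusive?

3

Enumerate all n_i → n_f pairs with 1 ≤ n_f < n_i ≤ 7 and compute λ = 1240 / [13.6·4·(1/n_f² − 1/n_i²)].
Lines falling in [91.0, 112] nm: 7→2 (99.28 nm), 6→2 (102.6 nm), 5→2 (108.5 nm).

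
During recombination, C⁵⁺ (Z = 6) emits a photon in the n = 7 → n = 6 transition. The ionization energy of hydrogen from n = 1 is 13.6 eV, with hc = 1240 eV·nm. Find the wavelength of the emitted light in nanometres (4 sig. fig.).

For Z = 6 the level energies scale as Z², so the effective Rydberg energy is 13.6 × 36 = 489.6 eV.
ΔE = 489.6 × (1/6² − 1/7²) = 489.6 × 0.007370 = 3.608 eV.
λ = hc/ΔE = 1240 / 3.608 = 343.7 nm.

343.7 nm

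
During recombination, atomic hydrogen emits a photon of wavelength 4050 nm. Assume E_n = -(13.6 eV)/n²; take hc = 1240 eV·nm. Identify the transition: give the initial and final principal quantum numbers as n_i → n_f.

The photon energy is ΔE = hc/λ = 1240 / 4050 = 0.3062 eV.
With Z = 1, ΔE = 13.60 × (1/n_f² − 1/n_i²), so 1/n_f² − 1/n_i² = 0.02251.
Trying n_f = 4 gives 1/n_i² = 0.03999, i.e. n_i ≈ 5; this pair matches.

n_i = 5, n_f = 4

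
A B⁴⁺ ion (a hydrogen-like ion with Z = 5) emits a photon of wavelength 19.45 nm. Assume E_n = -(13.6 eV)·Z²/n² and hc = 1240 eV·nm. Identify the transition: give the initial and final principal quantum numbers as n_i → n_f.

The photon energy is ΔE = hc/λ = 1240 / 19.45 = 63.75 eV.
With Z = 5, ΔE = 340.0 × (1/n_f² − 1/n_i²), so 1/n_f² − 1/n_i² = 0.1875.
Trying n_f = 2 gives 1/n_i² = 0.06249, i.e. n_i ≈ 4; this pair matches.

n_i = 4, n_f = 2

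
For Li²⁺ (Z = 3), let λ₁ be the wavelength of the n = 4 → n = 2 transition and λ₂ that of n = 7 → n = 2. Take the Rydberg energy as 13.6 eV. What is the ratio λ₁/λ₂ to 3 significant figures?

1.22

λ ∝ 1/ΔE ∝ 1/(1/n_f² − 1/n_i²), and the Z² and hc factors cancel in the ratio.
λ₁/λ₂ = (1/2² − 1/7²)/(1/2² − 1/4²) = 0.2296/0.1875 = 1.22.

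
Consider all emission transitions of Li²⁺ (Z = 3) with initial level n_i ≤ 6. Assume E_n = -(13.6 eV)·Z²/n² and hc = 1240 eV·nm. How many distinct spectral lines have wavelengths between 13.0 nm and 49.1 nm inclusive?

3

Enumerate all n_i → n_f pairs with 1 ≤ n_f < n_i ≤ 6 and compute λ = 1240 / [13.6·9·(1/n_f² − 1/n_i²)].
Lines falling in [13.0, 49.1] nm: 2→1 (13.51 nm), 6→2 (45.59 nm), 5→2 (48.24 nm).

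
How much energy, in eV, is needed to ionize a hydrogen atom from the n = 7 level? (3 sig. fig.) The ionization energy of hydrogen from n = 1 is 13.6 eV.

0.278 eV

E_7 = −13.60/49 = −0.278 eV, so ionization (to E = 0) requires 0.278 eV.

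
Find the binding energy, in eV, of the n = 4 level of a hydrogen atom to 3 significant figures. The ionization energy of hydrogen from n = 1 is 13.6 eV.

E_4 = −13.60/16 = −0.850 eV, so ionization (to E = 0) requires 0.850 eV.

0.850 eV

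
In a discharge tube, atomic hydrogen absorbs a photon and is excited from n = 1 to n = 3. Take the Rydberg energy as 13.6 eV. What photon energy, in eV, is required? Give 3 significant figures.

E_3 = −13.60/9 = −1.511 eV and E_1 = −13.60/1 = −13.60 eV.
The photon energy is |E_3 − E_1| = 12.1 eV.

12.1 eV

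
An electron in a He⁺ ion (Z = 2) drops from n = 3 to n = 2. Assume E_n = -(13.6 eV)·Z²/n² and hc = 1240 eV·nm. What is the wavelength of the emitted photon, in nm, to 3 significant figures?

164 nm

For Z = 2 the level energies scale as Z², so the effective Rydberg energy is 13.6 × 4 = 54.40 eV.
ΔE = 54.40 × (1/2² − 1/3²) = 54.40 × 0.1389 = 7.556 eV.
λ = hc/ΔE = 1240 / 7.556 = 164 nm.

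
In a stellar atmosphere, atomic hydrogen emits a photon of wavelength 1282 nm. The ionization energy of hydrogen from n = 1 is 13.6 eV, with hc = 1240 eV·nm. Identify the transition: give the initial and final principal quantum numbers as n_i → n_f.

n_i = 5, n_f = 3

The photon energy is ΔE = hc/λ = 1240 / 1282 = 0.9672 eV.
With Z = 1, ΔE = 13.60 × (1/n_f² − 1/n_i²), so 1/n_f² − 1/n_i² = 0.07112.
Trying n_f = 3 gives 1/n_i² = 0.03999, i.e. n_i ≈ 5; this pair matches.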